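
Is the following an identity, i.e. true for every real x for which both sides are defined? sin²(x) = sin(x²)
Claim: sin²(x) = sin(x²).
Test a specific point where both sides are defined: x = π/3.
LHS = sin²(x) ≈ 0.7500
RHS = sin(x²) ≈ 0.8897
Since 0.7500 ≠ 0.8897, the equation fails at this point, so it cannot hold for every real x for which both sides are defined.
sin²(x) means (sin x)², squaring the output; sin(x²) squares the input. These are different functions.

Conclusion: No, this is NOT an identity.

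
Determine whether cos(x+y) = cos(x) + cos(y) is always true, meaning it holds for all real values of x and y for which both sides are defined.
Claim: cos(x+y) = cos(x) + cos(y).
Test a specific point where both sides are defined: x = -π/3, y = -π/3.
LHS = cos(x+y) ≈ -0.5000
RHS = cos(x) + cos(y) ≈ 1.0000
Since -0.5000 ≠ 1.0000, the equation fails at this point, so it cannot hold for all real values of x and y for which both sides are defined.
The correct expansion is cos(x+y) = cos(x)cos(y) - sin(x)sin(y); cosine is not additive.

Conclusion: No, this is NOT an identity.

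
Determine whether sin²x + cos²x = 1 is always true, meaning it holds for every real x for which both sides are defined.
Claim: sin²x + cos²x = 1.
Reasoning: The point (cos x, sin x) lies on the unit circle X² + Y² = 1, so cos²x + sin²x = 1 for every real x.
So the two sides agree for every real x for which both sides are defined.

Conclusion: Yes, this is an identity.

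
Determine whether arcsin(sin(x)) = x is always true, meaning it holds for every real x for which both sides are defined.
No, this is NOT an identity.

Claim: arcsin(sin(x)) = x.
Test a specific point where both sides are defined: x = π.
LHS = arcsin(sin(x)) ≈ 0.0000
RHS = x ≈ 3.1416
Since 0.0000 ≠ 3.1416, the equation fails at this point, so it cannot hold for every real x for which both sides are defined.
arcsin only returns values in [-π/2, π/2], so arcsin(sin(x)) = x holds only for x in that interval, not for all real x.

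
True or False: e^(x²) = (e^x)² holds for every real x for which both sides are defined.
Claim: e^(x²) = (e^x)².
Test a specific point where both sides are defined: x = 3.
LHS = e^(x²) ≈ 8103.0839
RHS = (e^x)² ≈ 403.4288
Since 8103.0839 ≠ 403.4288, the equation fails at this point, so it cannot hold for every real x for which both sides are defined.
(e^x)² = e^(2x), and 2x ≠ x² in general.

Conclusion: False.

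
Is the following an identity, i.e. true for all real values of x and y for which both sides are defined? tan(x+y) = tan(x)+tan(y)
Claim: tan(x+y) = tan(x)+tan(y).
Test a specific point where both sides are defined: x = 2π/3, y = 2π/3.
LHS = tan(x+y) ≈ 1.7321
RHS = tan(x)+tan(y) ≈ -3.4641
Since 1.7321 ≠ -3.4641, the equation fails at this point, so it cannot hold for all real values of x and y for which both sides are defined.
The correct formula is tan(x+y) = (tan(x) + tan(y))/(1 - tan(x)tan(y)).

Conclusion: No, this is NOT an identity.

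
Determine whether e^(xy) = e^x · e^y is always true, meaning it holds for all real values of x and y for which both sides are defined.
No, this is NOT an identity.

Claim: e^(xy) = e^x · e^y.
Test a specific point where both sides are defined: x = 4, y = 2.
LHS = e^(xy) ≈ 2980.9580
RHS = e^x · e^y ≈ 403.4288
Since 2980.9580 ≠ 403.4288, the equation fails at this point, so it cannot hold for all real values of x and y for which both sides are defined.
e^x · e^y = e^(x+y), not e^(xy).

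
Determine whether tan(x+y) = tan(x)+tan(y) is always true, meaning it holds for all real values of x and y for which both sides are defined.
No, this is NOT an identity.

Claim: tan(x+y) = tan(x)+tan(y).
Test a specific point where both sides are defined: x = 3π/4, y = -π/6.
LHS = tan(x+y) ≈ -3.7321
RHS = tan(x)+tan(y) ≈ -1.5774
Since -3.7321 ≠ -1.5774, the equation fails at this point, so it cannot hold for all real values of x and y for which both sides are defined.
The correct formula is tan(x+y) = (tan(x) + tan(y))/(1 - tan(x)tan(y)).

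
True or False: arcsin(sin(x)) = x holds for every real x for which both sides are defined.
Claim: arcsin(sin(x)) = x.
Test a specific point where both sides are defined: x = π.
LHS = arcsin(sin(x)) ≈ 0.0000
RHS = x ≈ 3.1416
Since 0.0000 ≠ 3.1416, the equation fails at this point, so it cannot hold for every real x for which both sides are defined.
arcsin only returns values in [-π/2, π/2], so arcsin(sin(x)) = x holds only for x in that interval, not for all real x.

Conclusion: False.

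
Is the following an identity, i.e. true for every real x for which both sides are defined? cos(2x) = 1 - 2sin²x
Claim: cos(2x) = 1 - 2sin²x.
Reasoning: cos(2x) = cos²x - sin²x. Replace cos²x by 1 - sin²x: (1 - sin²x) - sin²x = 1 - 2sin²x.
So the two sides agree for every real x for which both sides are defined.

Conclusion: Yes, this is an identity.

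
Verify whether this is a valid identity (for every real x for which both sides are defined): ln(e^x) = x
Yes, this is an identity.

Claim: ln(e^x) = x.
Reasoning: ln is the inverse of the exponential: ln(e^x) asks for the exponent p with e^p = e^x, and since e^p is one-to-one that exponent is p = x.
So the two sides agree for every real x for which both sides are defined.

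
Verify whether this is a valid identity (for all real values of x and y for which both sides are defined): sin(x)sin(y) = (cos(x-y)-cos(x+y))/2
Claim: sin(x)sin(y) = (cos(x-y)-cos(x+y))/2.
Reasoning: cos(x-y) = cos(x)cos(y) + sin(x)sin(y) and cos(x+y) = cos(x)cos(y) - sin(x)sin(y). Subtracting, cos(x-y) - cos(x+y) = 2sin(x)sin(y); divide by 2.
So the two sides agree for all real values of x and y for which both sides are defined.

Conclusion: Yes, this is an identity.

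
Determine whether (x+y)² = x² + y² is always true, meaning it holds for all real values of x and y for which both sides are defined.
No, this is NOT an identity.

Claim: (x+y)² = x² + y².
Test a specific point where both sides are defined: x = 5, y = 3/2.
LHS = (x+y)² ≈ 42.2500
RHS = x² + y² ≈ 27.2500
Since 42.2500 ≠ 27.2500, the equation fails at this point, so it cannot hold for all real values of x and y for which both sides are defined.
The correct expansion is (x+y)² = x² + 2xy + y²; the cross term 2xy is missing.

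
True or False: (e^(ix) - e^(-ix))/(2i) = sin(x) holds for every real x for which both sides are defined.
True.

Claim: (e^(ix) - e^(-ix))/(2i) = sin(x).
Reasoning: By Euler's formula e^(ix) = cos(x) + i·sin(x) and e^(-ix) = cos(x) - i·sin(x). Subtracting cancels the cosine terms: e^(ix) - e^(-ix) = 2i·sin(x); divide by 2i.
So the two sides agree for every real x for which both sides are defined.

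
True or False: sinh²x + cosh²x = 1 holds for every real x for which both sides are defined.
False.

Claim: sinh²x + cosh²x = 1.
Test a specific point where both sides are defined: x = -2.
LHS = sinh²x + cosh²x ≈ 27.3082
RHS = 1 ≈ 1.0000
Since 27.3082 ≠ 1.0000, the equation fails at this point, so it cannot hold for every real x for which both sides are defined.
The correct hyperbolic identity is cosh²x - sinh²x = 1 (a difference); the sum sinh²x + cosh²x equals cosh(2x).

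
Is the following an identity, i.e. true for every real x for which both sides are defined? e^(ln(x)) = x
Claim: e^(ln(x)) = x.
Reasoning: For x > 0, ln(x) is by definition the exponent p such that e^p = x. Raising e to that exponent therefore returns x: e^(ln x) = x.
So the two sides agree for every real x for which both sides are defined.

Conclusion: Yes, this is an identity.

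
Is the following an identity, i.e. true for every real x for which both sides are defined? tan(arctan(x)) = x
Claim: tan(arctan(x)) = x.
Reasoning: For every real x, arctan(x) is by definition the angle in (-π/2, π/2) whose tangent equals x. Taking the tangent of that angle returns x.
So the two sides agree for every real x for which both sides are defined.

Conclusion: Yes, this is an identity.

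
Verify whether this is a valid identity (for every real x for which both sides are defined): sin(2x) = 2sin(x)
Claim: sin(2x) = 2sin(x).
Test a specific point where both sides are defined: x = -π/2.
LHS = sin(2x) ≈ 0.0000
RHS = 2sin(x) ≈ -2.0000
Since 0.0000 ≠ -2.0000, the equation fails at this point, so it cannot hold for every real x for which both sides are defined.
The correct double-angle formula is sin(2x) = 2sin(x)cos(x).

Conclusion: No, this is NOT an identity.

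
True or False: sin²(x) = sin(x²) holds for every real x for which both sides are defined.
Claim: sin²(x) = sin(x²).
Test a specific point where both sides are defined: x = -π/3.
LHS = sin²(x) ≈ 0.7500
RHS = sin(x²) ≈ 0.8897
Since 0.7500 ≠ 0.8897, the equation fails at this point, so it cannot hold for every real x for which both sides are defined.
sin²(x) means (sin x)², squaring the output; sin(x²) squares the input. These are different functions.

Conclusion: False.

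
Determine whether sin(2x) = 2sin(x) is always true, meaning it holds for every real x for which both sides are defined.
No, this is NOT an identity.

Claim: sin(2x) = 2sin(x).
Test a specific point where both sides are defined: x = -π/6.
LHS = sin(2x) ≈ -0.8660
RHS = 2sin(x) ≈ -1.0000
Since -0.8660 ≠ -1.0000, the equation fails at this point, so it cannot hold for every real x for which both sides are defined.
The correct double-angle formula is sin(2x) = 2sin(x)cos(x).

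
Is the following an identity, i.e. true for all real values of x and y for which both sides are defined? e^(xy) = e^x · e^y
No, this is NOT an identity.

Claim: e^(xy) = e^x · e^y.
Test a specific point where both sides are defined: x = -1, y = -1.
LHS = e^(xy) ≈ 2.7183
RHS = e^x · e^y ≈ 0.1353
Since 2.7183 ≠ 0.1353, the equation fails at this point, so it cannot hold for all real values of x and y for which both sides are defined.
e^x · e^y = e^(x+y), not e^(xy).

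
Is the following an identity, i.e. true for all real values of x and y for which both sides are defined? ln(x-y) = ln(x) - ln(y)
Claim: ln(x-y) = ln(x) - ln(y).
Test a specific point where both sides are defined: x = 1, y = 1/2.
LHS = ln(x-y) ≈ -0.6931
RHS = ln(x) - ln(y) ≈ 0.6931
Since -0.6931 ≠ 0.6931, the equation fails at this point, so it cannot hold for all real values of x and y for which both sides are defined.
ln(x) - ln(y) = ln(x/y), not ln(x-y).

Conclusion: No, this is NOT an identity.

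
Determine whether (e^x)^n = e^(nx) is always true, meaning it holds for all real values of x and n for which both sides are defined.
Yes, this is an identity.

Claim: (e^x)^n = e^(nx).
Reasoning: e^x is a positive real number, and for a positive base B and real exponent n, B^n = e^(n·ln B). With B = e^x, ln B = x, so (e^x)^n = e^(n·x).
So the two sides agree for all real values of x and n for which both sides are defined.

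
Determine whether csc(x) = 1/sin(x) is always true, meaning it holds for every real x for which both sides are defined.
Yes, this is an identity.

Claim: csc(x) = 1/sin(x).
Reasoning: csc(x) is by definition the reciprocal of sin(x), wherever sin(x) ≠ 0.
So the two sides agree for every real x for which both sides are defined.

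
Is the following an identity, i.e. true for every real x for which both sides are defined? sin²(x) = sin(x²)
Claim: sin²(x) = sin(x²).
Test a specific point where both sides are defined: x = π/3.
LHS = sin²(x) ≈ 0.7500
RHS = sin(x²) ≈ 0.8897
Since 0.7500 ≠ 0.8897, the equation fails at this point, so it cannot hold for every real x for which both sides are defined.
sin²(x) means (sin x)², squaring the output; sin(x²) squares the input. These are different functions.

Conclusion: No, this is NOT an identity.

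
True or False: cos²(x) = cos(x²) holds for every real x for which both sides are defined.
Claim: cos²(x) = cos(x²).
Test a specific point where both sides are defined: x = π/6.
LHS = cos²(x) ≈ 0.7500
RHS = cos(x²) ≈ 0.9627
Since 0.7500 ≠ 0.9627, the equation fails at this point, so it cannot hold for every real x for which both sides are defined.
cos²(x) means (cos x)², squaring the output; cos(x²) squares the input. These are different functions.

Conclusion: False.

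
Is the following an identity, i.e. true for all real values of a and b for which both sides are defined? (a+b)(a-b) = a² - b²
Yes, this is an identity.

Claim: (a+b)(a-b) = a² - b².
Reasoning: Expand: (a+b)(a-b) = a² - ab + ba - b² = a² - b² (the cross terms cancel).
So the two sides agree for all real values of a and b for which both sides are defined.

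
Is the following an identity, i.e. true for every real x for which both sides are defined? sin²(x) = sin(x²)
Claim: sin²(x) = sin(x²).
Test a specific point where both sides are defined: x = π/6.
LHS = sin²(x) ≈ 0.2500
RHS = sin(x²) ≈ 0.2707
Since 0.2500 ≠ 0.2707, the equation fails at this point, so it cannot hold for every real x for which both sides are defined.
sin²(x) means (sin x)², squaring the output; sin(x²) squares the input. These are different functions.

Conclusion: No, this is NOT an identity.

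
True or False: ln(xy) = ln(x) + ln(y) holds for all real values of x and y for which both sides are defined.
True.

Claim: ln(xy) = ln(x) + ln(y).
Reasoning: Both sides are simultaneously defined only when x, y > 0. Write x = e^p, y = e^q (p = ln x, q = ln y). Then xy = e^p · e^q = e^(p+q), so ln(xy) = p + q = ln(x) + ln(y).
So the two sides agree for all real values of x and y for which both sides are defined.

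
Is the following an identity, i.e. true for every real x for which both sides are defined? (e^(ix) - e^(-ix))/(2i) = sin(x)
Yes, this is an identity.

Claim: (e^(ix) - e^(-ix))/(2i) = sin(x).
Reasoning: By Euler's formula e^(ix) = cos(x) + i·sin(x) and e^(-ix) = cos(x) - i·sin(x). Subtracting cancels the cosine terms: e^(ix) - e^(-ix) = 2i·sin(x); divide by 2i.
So the two sides agree for every real x for which both sides are defined.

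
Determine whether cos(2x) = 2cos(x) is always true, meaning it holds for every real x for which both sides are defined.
No, this is NOT an identity.

Claim: cos(2x) = 2cos(x).
Test a specific point where both sides are defined: x = π.
LHS = cos(2x) ≈ 1.0000
RHS = 2cos(x) ≈ -2.0000
Since 1.0000 ≠ -2.0000, the equation fails at this point, so it cannot hold for every real x for which both sides are defined.
The correct double-angle formula is cos(2x) = cos²x - sin²x.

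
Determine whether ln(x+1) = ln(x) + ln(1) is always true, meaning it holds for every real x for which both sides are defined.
No, this is NOT an identity.

Claim: ln(x+1) = ln(x) + ln(1).
Test a specific point where both sides are defined: x = 5.
LHS = ln(x+1) ≈ 1.7918
RHS = ln(x) + ln(1) ≈ 1.6094
Since 1.7918 ≠ 1.6094, the equation fails at this point, so it cannot hold for every real x for which both sides are defined.
ln(1) = 0, so the right side is just ln(x), which differs from ln(x+1).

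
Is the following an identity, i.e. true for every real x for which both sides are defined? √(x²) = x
Claim: √(x²) = x.
Test a specific point where both sides are defined: x = -2.
LHS = √(x²) ≈ 2.0000
RHS = x ≈ -2.0000
Since 2.0000 ≠ -2.0000, the equation fails at this point, so it cannot hold for every real x for which both sides are defined.
√(x²) = |x|, which differs from x whenever x < 0 (both sides are defined for every real x).

Conclusion: No, this is NOT an identity.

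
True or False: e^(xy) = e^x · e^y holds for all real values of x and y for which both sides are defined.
Claim: e^(xy) = e^x · e^y.
Test a specific point where both sides are defined: x = 3/2, y = -3.
LHS = e^(xy) ≈ 0.0111
RHS = e^x · e^y ≈ 0.2231
Since 0.0111 ≠ 0.2231, the equation fails at this point, so it cannot hold for all real values of x and y for which both sides are defined.
e^x · e^y = e^(x+y), not e^(xy).

Conclusion: False.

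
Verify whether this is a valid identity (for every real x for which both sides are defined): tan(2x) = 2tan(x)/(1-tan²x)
Claim: tan(2x) = 2tan(x)/(1-tan²x).
Reasoning: tan(2x) = sin(2x)/cos(2x) = 2sin(x)cos(x) / (cos²x - sin²x). Divide numerator and denominator by cos²x: 2tan(x) / (1 - tan²x).
So the two sides agree for every real x for which both sides are defined.

Conclusion: Yes, this is an identity.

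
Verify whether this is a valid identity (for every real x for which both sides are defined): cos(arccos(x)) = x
Yes, this is an identity.

Claim: cos(arccos(x)) = x.
Reasoning: For -1 ≤ x ≤ 1 (where arccos is defined), arccos(x) is by definition an angle whose cosine equals x. Taking the cosine of that angle returns x. (Note the other order, arccos(cos x) = x, is NOT an identity.)
So the two sides agree for every real x for which both sides are defined.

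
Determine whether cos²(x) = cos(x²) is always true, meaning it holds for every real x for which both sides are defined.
Claim: cos²(x) = cos(x²).
Test a specific point where both sides are defined: x = π/3.
LHS = cos²(x) ≈ 0.2500
RHS = cos(x²) ≈ 0.4566
Since 0.2500 ≠ 0.4566, the equation fails at this point, so it cannot hold for every real x for which both sides are defined.
cos²(x) means (cos x)², squaring the output; cos(x²) squares the input. These are different functions.

Conclusion: No, this is NOT an identity.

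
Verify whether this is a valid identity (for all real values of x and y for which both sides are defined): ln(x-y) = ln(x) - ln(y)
Claim: ln(x-y) = ln(x) - ln(y).
Test a specific point where both sides are defined: x = 3/2, y = 1.
LHS = ln(x-y) ≈ -0.6931
RHS = ln(x) - ln(y) ≈ 0.4055
Since -0.6931 ≠ 0.4055, the equation fails at this point, so it cannot hold for all real values of x and y for which both sides are defined.
ln(x) - ln(y) = ln(x/y), not ln(x-y).

Conclusion: No, this is NOT an identity.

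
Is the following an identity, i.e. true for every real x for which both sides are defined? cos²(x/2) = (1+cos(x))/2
Claim: cos²(x/2) = (1+cos(x))/2.
Reasoning: Use cos(2θ) = 2cos²θ - 1 with θ = x/2: cos(x) = 2cos²(x/2) - 1. Solving for cos²(x/2) gives (1 + cos(x))/2.
So the two sides agree for every real x for which both sides are defined.

Conclusion: Yes, this is an identity.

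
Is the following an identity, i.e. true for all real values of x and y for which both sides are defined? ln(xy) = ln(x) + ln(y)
Claim: ln(xy) = ln(x) + ln(y).
Reasoning: Both sides are simultaneously defined only when x, y > 0. Write x = e^p, y = e^q (p = ln x, q = ln y). Then xy = e^p · e^q = e^(p+q), so ln(xy) = p + q = ln(x) + ln(y).
So the two sides agree for all real values of x and y for which both sides are defined.

Conclusion: Yes, this is an identity.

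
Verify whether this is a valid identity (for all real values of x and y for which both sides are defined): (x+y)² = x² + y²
Claim: (x+y)² = x² + y².
Test a specific point where both sides are defined: x = 5, y = 1/2.
LHS = (x+y)² ≈ 30.2500
RHS = x² + y² ≈ 25.2500
Since 30.2500 ≠ 25.2500, the equation fails at this point, so it cannot hold for all real values of x and y for which both sides are defined.
The correct expansion is (x+y)² = x² + 2xy + y²; the cross term 2xy is missing.

Conclusion: No, this is NOT an identity.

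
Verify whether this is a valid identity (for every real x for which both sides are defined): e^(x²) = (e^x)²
Claim: e^(x²) = (e^x)².
Test a specific point where both sides are defined: x = 1/2.
LHS = e^(x²) ≈ 1.2840
RHS = (e^x)² ≈ 2.7183
Since 1.2840 ≠ 2.7183, the equation fails at this point, so it cannot hold for every real x for which both sides are defined.
(e^x)² = e^(2x), and 2x ≠ x² in general.

Conclusion: No, this is NOT an identity.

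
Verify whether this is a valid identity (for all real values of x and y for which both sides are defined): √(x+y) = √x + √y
Claim: √(x+y) = √x + √y.
Test a specific point where both sides are defined: x = 2, y = 1/2.
LHS = √(x+y) ≈ 1.5811
RHS = √x + √y ≈ 2.1213
Since 1.5811 ≠ 2.1213, the equation fails at this point, so it cannot hold for all real values of x and y for which both sides are defined.
Squaring the right side gives x + 2√(xy) + y, not x + y.

Conclusion: No, this is NOT an identity.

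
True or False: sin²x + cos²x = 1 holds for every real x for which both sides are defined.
True.

Claim: sin²x + cos²x = 1.
Reasoning: The point (cos x, sin x) lies on the unit circle X² + Y² = 1, so cos²x + sin²x = 1 for every real x.
So the two sides agree for every real x for which both sides are defined.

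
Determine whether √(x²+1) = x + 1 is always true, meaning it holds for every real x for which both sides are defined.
No, this is NOT an identity.

Claim: √(x²+1) = x + 1.
Test a specific point where both sides are defined: x = 5.
LHS = √(x²+1) ≈ 5.0990
RHS = x + 1 ≈ 6.0000
Since 5.0990 ≠ 6.0000, the equation fails at this point, so it cannot hold for every real x for which both sides are defined.
(x+1)² = x² + 2x + 1 ≠ x² + 1 unless x = 0.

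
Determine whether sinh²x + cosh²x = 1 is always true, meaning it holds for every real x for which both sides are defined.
No, this is NOT an identity.

Claim: sinh²x + cosh²x = 1.
Test a specific point where both sides are defined: x = -3.
LHS = sinh²x + cosh²x ≈ 201.7156
RHS = 1 ≈ 1.0000
Since 201.7156 ≠ 1.0000, the equation fails at this point, so it cannot hold for every real x for which both sides are defined.
The correct hyperbolic identity is cosh²x - sinh²x = 1 (a difference); the sum sinh²x + cosh²x equals cosh(2x).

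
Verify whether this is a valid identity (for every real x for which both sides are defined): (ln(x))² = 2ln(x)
No, this is NOT an identity.

Claim: (ln(x))² = 2ln(x).
Test a specific point where both sides are defined: x = 1/2.
LHS = (ln(x))² ≈ 0.4805
RHS = 2ln(x) ≈ -1.3863
Since 0.4805 ≠ -1.3863, the equation fails at this point, so it cannot hold for every real x for which both sides are defined.
2ln(x) equals ln(x²), which is not the same as (ln x)².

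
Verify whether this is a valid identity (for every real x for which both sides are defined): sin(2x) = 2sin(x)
No, this is NOT an identity.

Claim: sin(2x) = 2sin(x).
Test a specific point where both sides are defined: x = -π/2.
LHS = sin(2x) ≈ 0.0000
RHS = 2sin(x) ≈ -2.0000
Since 0.0000 ≠ -2.0000, the equation fails at this point, so it cannot hold for every real x for which both sides are defined.
The correct double-angle formula is sin(2x) = 2sin(x)cos(x).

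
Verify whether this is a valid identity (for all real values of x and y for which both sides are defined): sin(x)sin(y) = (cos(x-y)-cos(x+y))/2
Claim: sin(x)sin(y) = (cos(x-y)-cos(x+y))/2.
Reasoning: cos(x-y) = cos(x)cos(y) + sin(x)sin(y) and cos(x+y) = cos(x)cos(y) - sin(x)sin(y). Subtracting, cos(x-y) - cos(x+y) = 2sin(x)sin(y); divide by 2.
So the two sides agree for all real values of x and y for which both sides are defined.

Conclusion: Yes, this is an identity.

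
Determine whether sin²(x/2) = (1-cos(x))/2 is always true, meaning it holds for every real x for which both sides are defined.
Claim: sin²(x/2) = (1-cos(x))/2.
Reasoning: Use cos(2θ) = 1 - 2sin²θ with θ = x/2: cos(x) = 1 - 2sin²(x/2). Solving for sin²(x/2) gives (1 - cos(x))/2.
So the two sides agree for every real x for which both sides are defined.

Conclusion: Yes, this is an identity.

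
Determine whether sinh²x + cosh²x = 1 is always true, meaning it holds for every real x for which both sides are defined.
No, this is NOT an identity.

Claim: sinh²x + cosh²x = 1.
Test a specific point where both sides are defined: x = 3.
LHS = sinh²x + cosh²x ≈ 201.7156
RHS = 1 ≈ 1.0000
Since 201.7156 ≠ 1.0000, the equation fails at this point, so it cannot hold for every real x for which both sides are defined.
The correct hyperbolic identity is cosh²x - sinh²x = 1 (a difference); the sum sinh²x + cosh²x equals cosh(2x).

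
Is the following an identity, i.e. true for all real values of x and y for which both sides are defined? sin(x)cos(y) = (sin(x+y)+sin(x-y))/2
Yes, this is an identity.

Claim: sin(x)cos(y) = (sin(x+y)+sin(x-y))/2.
Reasoning: sin(x+y) = sin(x)cos(y) + cos(x)sin(y) and sin(x-y) = sin(x)cos(y) - cos(x)sin(y). Adding, sin(x+y) + sin(x-y) = 2sin(x)cos(y); divide by 2.
So the two sides agree for all real values of x and y for which both sides are defined.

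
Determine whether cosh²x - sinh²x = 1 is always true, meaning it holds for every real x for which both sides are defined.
Yes, this is an identity.

Claim: cosh²x - sinh²x = 1.
Reasoning: With cosh(x) = (e^x + e^-x)/2 and sinh(x) = (e^x - e^-x)/2: cosh²x = (e^(2x) + 2 + e^(-2x))/4 and sinh²x = (e^(2x) - 2 + e^(-2x))/4. Subtracting leaves 4/4 = 1.
So the two sides agree for every real x for which both sides are defined.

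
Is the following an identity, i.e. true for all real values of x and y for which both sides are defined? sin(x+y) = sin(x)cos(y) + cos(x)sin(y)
Yes, this is an identity.

Claim: sin(x+y) = sin(x)cos(y) + cos(x)sin(y).
Reasoning: By Euler's formula e^(i(x+y)) = e^(ix)·e^(iy) = (cos x + i·sin x)(cos y + i·sin y). The imaginary part of the left side is sin(x+y); the imaginary part of the product is sin(x)cos(y) + cos(x)sin(y).
So the two sides agree for all real values of x and y for which both sides are defined.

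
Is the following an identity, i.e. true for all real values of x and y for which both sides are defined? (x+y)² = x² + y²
No, this is NOT an identity.

Claim: (x+y)² = x² + y².
Test a specific point where both sides are defined: x = 4, y = 3/2.
LHS = (x+y)² ≈ 30.2500
RHS = x² + y² ≈ 18.2500
Since 30.2500 ≠ 18.2500, the equation fails at this point, so it cannot hold for all real values of x and y for which both sides are defined.
The correct expansion is (x+y)² = x² + 2xy + y²; the cross term 2xy is missing.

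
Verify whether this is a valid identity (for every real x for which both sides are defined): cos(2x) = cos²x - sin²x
Claim: cos(2x) = cos²x - sin²x.
Reasoning: Put y = x in the addition formula cos(x+y) = cos(x)cos(y) - sin(x)sin(y): cos(2x) = cos²x - sin²x.
So the two sides agree for every real x for which both sides are defined.

Conclusion: Yes, this is an identity.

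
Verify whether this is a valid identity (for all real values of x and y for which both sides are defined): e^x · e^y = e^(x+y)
Claim: e^x · e^y = e^(x+y).
Reasoning: This is the law of exponents for a common base: multiplying powers adds exponents. E.g. from the series, (Σ x^j/j!)(Σ y^k/k!) = Σ_m (Σ_{j+k=m} x^j y^k/(j!k!)) = Σ_m (x+y)^m/m! by the binomial theorem.
So the two sides agree for all real values of x and y for which both sides are defined.

Conclusion: Yes, this is an identity.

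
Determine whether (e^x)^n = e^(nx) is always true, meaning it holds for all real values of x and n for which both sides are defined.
Claim: (e^x)^n = e^(nx).
Reasoning: e^x is a positive real number, and for a positive base B and real exponent n, B^n = e^(n·ln B). With B = e^x, ln B = x, so (e^x)^n = e^(n·x).
So the two sides agree for all real values of x and n for which both sides are defined.

Conclusion: Yes, this is an identity.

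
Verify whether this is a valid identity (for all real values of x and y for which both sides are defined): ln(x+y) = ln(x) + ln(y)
No, this is NOT an identity.

Claim: ln(x+y) = ln(x) + ln(y).
Test a specific point where both sides are defined: x = 1, y = 5.
LHS = ln(x+y) ≈ 1.7918
RHS = ln(x) + ln(y) ≈ 1.6094
Since 1.7918 ≠ 1.6094, the equation fails at this point, so it cannot hold for all real values of x and y for which both sides are defined.
ln(x) + ln(y) = ln(xy), not ln(x+y).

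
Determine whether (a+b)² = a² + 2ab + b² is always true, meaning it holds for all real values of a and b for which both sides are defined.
Yes, this is an identity.

Claim: (a+b)² = a² + 2ab + b².
Reasoning: Expand: (a+b)² = (a+b)(a+b) = a·a + a·b + b·a + b·b = a² + 2ab + b².
So the two sides agree for all real values of a and b for which both sides are defined.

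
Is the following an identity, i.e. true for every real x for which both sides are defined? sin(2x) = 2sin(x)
Claim: sin(2x) = 2sin(x).
Test a specific point where both sides are defined: x = -π/2.
LHS = sin(2x) ≈ 0.0000
RHS = 2sin(x) ≈ -2.0000
Since 0.0000 ≠ -2.0000, the equation fails at this point, so it cannot hold for every real x for which both sides are defined.
The correct double-angle formula is sin(2x) = 2sin(x)cos(x).

Conclusion: No, this is NOT an identity.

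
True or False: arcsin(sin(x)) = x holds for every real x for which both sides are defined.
False.

Claim: arcsin(sin(x)) = x.
Test a specific point where both sides are defined: x = 3π/4.
LHS = arcsin(sin(x)) ≈ 0.7854
RHS = x ≈ 2.3562
Since 0.7854 ≠ 2.3562, the equation fails at this point, so it cannot hold for every real x for which both sides are defined.
arcsin only returns values in [-π/2, π/2], so arcsin(sin(x)) = x holds only for x in that interval, not for all real x.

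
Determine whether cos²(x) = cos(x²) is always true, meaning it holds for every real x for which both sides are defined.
No, this is NOT an identity.

Claim: cos²(x) = cos(x²).
Test a specific point where both sides are defined: x = -π/4.
LHS = cos²(x) ≈ 0.5000
RHS = cos(x²) ≈ 0.8157
Since 0.5000 ≠ 0.8157, the equation fails at this point, so it cannot hold for every real x for which both sides are defined.
cos²(x) means (cos x)², squaring the output; cos(x²) squares the input. These are different functions.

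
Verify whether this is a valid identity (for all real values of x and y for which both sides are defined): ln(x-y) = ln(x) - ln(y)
No, this is NOT an identity.

Claim: ln(x-y) = ln(x) - ln(y).
Test a specific point where both sides are defined: x = 3/2, y = 1/2.
LHS = ln(x-y) ≈ 0.0000
RHS = ln(x) - ln(y) ≈ 1.0986
Since 0.0000 ≠ 1.0986, the equation fails at this point, so it cannot hold for all real values of x and y for which both sides are defined.
ln(x) - ln(y) = ln(x/y), not ln(x-y).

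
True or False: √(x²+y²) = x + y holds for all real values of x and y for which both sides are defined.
False.

Claim: √(x²+y²) = x + y.
Test a specific point where both sides are defined: x = 1/2, y = 1/2.
LHS = √(x²+y²) ≈ 0.7071
RHS = x + y ≈ 1.0000
Since 0.7071 ≠ 1.0000, the equation fails at this point, so it cannot hold for all real values of x and y for which both sides are defined.
(x+y)² = x² + 2xy + y², not x² + y², so the square root does not split this way.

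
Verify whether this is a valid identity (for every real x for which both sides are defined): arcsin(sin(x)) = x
Claim: arcsin(sin(x)) = x.
Test a specific point where both sides are defined: x = π.
LHS = arcsin(sin(x)) ≈ 0.0000
RHS = x ≈ 3.1416
Since 0.0000 ≠ 3.1416, the equation fails at this point, so it cannot hold for every real x for which both sides are defined.
arcsin only returns values in [-π/2, π/2], so arcsin(sin(x)) = x holds only for x in that interval, not for all real x.

Conclusion: No, this is NOT an identity.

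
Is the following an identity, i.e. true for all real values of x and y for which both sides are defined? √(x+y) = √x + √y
No, this is NOT an identity.

Claim: √(x+y) = √x + √y.
Test a specific point where both sides are defined: x = 4, y = 1/2.
LHS = √(x+y) ≈ 2.1213
RHS = √x + √y ≈ 2.7071
Since 2.1213 ≠ 2.7071, the equation fails at this point, so it cannot hold for all real values of x and y for which both sides are defined.
Squaring the right side gives x + 2√(xy) + y, not x + y.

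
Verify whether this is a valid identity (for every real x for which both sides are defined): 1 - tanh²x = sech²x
Claim: 1 - tanh²x = sech²x.
Reasoning: Divide cosh²x - sinh²x = 1 through by cosh²x (never zero): 1 - tanh²x = 1/cosh²x = sech²x.
So the two sides agree for every real x for which both sides are defined.

Conclusion: Yes, this is an identity.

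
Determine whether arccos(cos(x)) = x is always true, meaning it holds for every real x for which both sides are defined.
Claim: arccos(cos(x)) = x.
Test a specific point where both sides are defined: x = -π/3.
LHS = arccos(cos(x)) ≈ 1.0472
RHS = x ≈ -1.0472
Since 1.0472 ≠ -1.0472, the equation fails at this point, so it cannot hold for every real x for which both sides are defined.
arccos only returns values in [0, π], so arccos(cos(x)) = x holds only for x in that interval, not for all real x.

Conclusion: No, this is NOT an identity.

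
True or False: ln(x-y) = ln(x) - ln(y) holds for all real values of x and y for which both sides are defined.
False.

Claim: ln(x-y) = ln(x) - ln(y).
Test a specific point where both sides are defined: x = 5, y = 1.
LHS = ln(x-y) ≈ 1.3863
RHS = ln(x) - ln(y) ≈ 1.6094
Since 1.3863 ≠ 1.6094, the equation fails at this point, so it cannot hold for all real values of x and y for which both sides are defined.
ln(x) - ln(y) = ln(x/y), not ln(x-y).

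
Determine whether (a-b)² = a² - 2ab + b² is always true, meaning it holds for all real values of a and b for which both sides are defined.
Claim: (a-b)² = a² - 2ab + b².
Reasoning: Expand: (a-b)² = (a-b)(a-b) = a·a - a·b - b·a + b·b = a² - 2ab + b².
So the two sides agree for all real values of a and b for which both sides are defined.

Conclusion: Yes, this is an identity.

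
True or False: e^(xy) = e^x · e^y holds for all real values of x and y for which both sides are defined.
Claim: e^(xy) = e^x · e^y.
Test a specific point where both sides are defined: x = 5, y = -1.
LHS = e^(xy) ≈ 0.0067
RHS = e^x · e^y ≈ 54.5982
Since 0.0067 ≠ 54.5982, the equation fails at this point, so it cannot hold for all real values of x and y for which both sides are defined.
e^x · e^y = e^(x+y), not e^(xy).

Conclusion: False.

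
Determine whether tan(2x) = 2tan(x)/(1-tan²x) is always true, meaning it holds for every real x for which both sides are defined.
Yes, this is an identity.

Claim: tan(2x) = 2tan(x)/(1-tan²x).
Reasoning: tan(2x) = sin(2x)/cos(2x) = 2sin(x)cos(x) / (cos²x - sin²x). Divide numerator and denominator by cos²x: 2tan(x) / (1 - tan²x).
So the two sides agree for every real x for which both sides are defined.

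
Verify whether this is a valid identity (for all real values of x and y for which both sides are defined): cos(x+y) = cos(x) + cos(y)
No, this is NOT an identity.

Claim: cos(x+y) = cos(x) + cos(y).
Test a specific point where both sides are defined: x = -π/2, y = -π/2.
LHS = cos(x+y) ≈ -1.0000
RHS = cos(x) + cos(y) ≈ 0.0000
Since -1.0000 ≠ 0.0000, the equation fails at this point, so it cannot hold for all real values of x and y for which both sides are defined.
The correct expansion is cos(x+y) = cos(x)cos(y) - sin(x)sin(y); cosine is not additive.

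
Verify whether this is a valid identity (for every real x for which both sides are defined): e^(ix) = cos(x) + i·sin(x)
Claim: e^(ix) = cos(x) + i·sin(x).
Reasoning: Euler's formula. Expand e^(ix) = Σ (ix)^k / k!. Since i² = -1, the even-k terms are Σ (-1)^m x^(2m)/(2m)! = cos(x) and the odd-k terms are i · Σ (-1)^m x^(2m+1)/(2m+1)! = i·sin(x).
So the two sides agree for every real x for which both sides are defined.

Conclusion: Yes, this is an identity.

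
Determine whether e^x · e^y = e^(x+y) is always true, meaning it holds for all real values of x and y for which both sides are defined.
Yes, this is an identity.

Claim: e^x · e^y = e^(x+y).
Reasoning: This is the law of exponents for a common base: multiplying powers adds exponents. E.g. from the series, (Σ x^j/j!)(Σ y^k/k!) = Σ_m (Σ_{j+k=m} x^j y^k/(j!k!)) = Σ_m (x+y)^m/m! by the binomial theorem.
So the two sides agree for all real values of x and y for which both sides are defined.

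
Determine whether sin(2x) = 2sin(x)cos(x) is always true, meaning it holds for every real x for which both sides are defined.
Claim: sin(2x) = 2sin(x)cos(x).
Reasoning: Put y = x in the addition formula sin(x+y) = sin(x)cos(y) + cos(x)sin(y): sin(2x) = sin(x)cos(x) + cos(x)sin(x) = 2sin(x)cos(x).
So the two sides agree for every real x for which both sides are defined.

Conclusion: Yes, this is an identity.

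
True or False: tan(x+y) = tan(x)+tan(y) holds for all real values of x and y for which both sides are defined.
Claim: tan(x+y) = tan(x)+tan(y).
Test a specific point where both sides are defined: x = π/4, y = π/3.
LHS = tan(x+y) ≈ -3.7321
RHS = tan(x)+tan(y) ≈ 2.7321
Since -3.7321 ≠ 2.7321, the equation fails at this point, so it cannot hold for all real values of x and y for which both sides are defined.
The correct formula is tan(x+y) = (tan(x) + tan(y))/(1 - tan(x)tan(y)).

Conclusion: False.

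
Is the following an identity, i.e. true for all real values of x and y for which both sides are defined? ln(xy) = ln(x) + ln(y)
Claim: ln(xy) = ln(x) + ln(y).
Reasoning: Both sides are simultaneously defined only when x, y > 0. Write x = e^p, y = e^q (p = ln x, q = ln y). Then xy = e^p · e^q = e^(p+q), so ln(xy) = p + q = ln(x) + ln(y).
So the two sides agree for all real values of x and y for which both sides are defined.

Conclusion: Yes, this is an identity.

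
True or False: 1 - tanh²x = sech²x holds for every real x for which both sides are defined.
True.

Claim: 1 - tanh²x = sech²x.
Reasoning: Divide cosh²x - sinh²x = 1 through by cosh²x (never zero): 1 - tanh²x = 1/cosh²x = sech²x.
So the two sides agree for every real x for which both sides are defined.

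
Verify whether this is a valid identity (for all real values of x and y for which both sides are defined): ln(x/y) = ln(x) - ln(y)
Yes, this is an identity.

Claim: ln(x/y) = ln(x) - ln(y).
Reasoning: Both sides are simultaneously defined only when x, y > 0. Write x = e^p, y = e^q. Then x/y = e^(p-q), so ln(x/y) = p - q = ln(x) - ln(y).
So the two sides agree for all real values of x and y for which both sides are defined.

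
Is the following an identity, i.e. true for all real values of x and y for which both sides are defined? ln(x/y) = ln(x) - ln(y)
Claim: ln(x/y) = ln(x) - ln(y).
Reasoning: Both sides are simultaneously defined only when x, y > 0. Write x = e^p, y = e^q. Then x/y = e^(p-q), so ln(x/y) = p - q = ln(x) - ln(y).
So the two sides agree for all real values of x and y for which both sides are defined.

Conclusion: Yes, this is an identity.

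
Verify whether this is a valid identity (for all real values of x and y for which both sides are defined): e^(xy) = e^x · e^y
No, this is NOT an identity.

Claim: e^(xy) = e^x · e^y.
Test a specific point where both sides are defined: x = 1, y = -2.
LHS = e^(xy) ≈ 0.1353
RHS = e^x · e^y ≈ 0.3679
Since 0.1353 ≠ 0.3679, the equation fails at this point, so it cannot hold for all real values of x and y for which both sides are defined.
e^x · e^y = e^(x+y), not e^(xy).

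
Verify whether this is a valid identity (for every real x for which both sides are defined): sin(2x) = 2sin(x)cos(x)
Claim: sin(2x) = 2sin(x)cos(x).
Reasoning: Put y = x in the addition formula sin(x+y) = sin(x)cos(y) + cos(x)sin(y): sin(2x) = sin(x)cos(x) + cos(x)sin(x) = 2sin(x)cos(x).
So the two sides agree for every real x for which both sides are defined.

Conclusion: Yes, this is an identity.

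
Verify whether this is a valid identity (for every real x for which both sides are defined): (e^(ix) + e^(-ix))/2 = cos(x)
Claim: (e^(ix) + e^(-ix))/2 = cos(x).
Reasoning: By Euler's formula e^(ix) = cos(x) + i·sin(x) and e^(-ix) = cos(x) - i·sin(x). Adding cancels the sine terms: e^(ix) + e^(-ix) = 2cos(x); divide by 2.
So the two sides agree for every real x for which both sides are defined.

Conclusion: Yes, this is an identity.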